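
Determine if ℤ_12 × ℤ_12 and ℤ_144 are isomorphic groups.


Comparing ℤ_12 × ℤ_12 and ℤ_144:
gcd(12,12) = 12 ≠ 1. Max element order in ℤ_12×ℤ_12 is lcm(12,12) = 12 < 144, so it has no element of order 144

No, ℤ_12 × ℤ_12 ≇ ℤ_144


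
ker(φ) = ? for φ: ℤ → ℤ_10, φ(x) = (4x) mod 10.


Kernel = preimage of identity
ker(φ) = {x ∈ ℤ : 4x ≡ 0 (mod 10)}. gcd(4,10) = 2, so 4x ≡ 0 (mod 10) ⟺ x ≡ 0 (mod 10/2 = 5). Hence ker(φ) = 5ℤ

ker(φ) = 5ℤ


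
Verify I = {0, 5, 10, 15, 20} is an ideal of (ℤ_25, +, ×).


Check ideal conditions for I = {0, 5, 10, 15, 20} in ℤ_25:
(1) I is an additive subgroup? Yes
(2) For r ∈ ℤ_25 and a ∈ I: r·a ∈ I? Yes

Yes, I is an ideal of ℤ_25


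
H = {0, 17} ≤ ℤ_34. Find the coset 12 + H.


12 + H = {12 + h (mod 34) : h ∈ H}
12+0=12, 12+17=29

12 + H = {12, 29}


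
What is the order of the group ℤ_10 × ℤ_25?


|A × B| = |A| · |B|
|ℤ_10 × ℤ_25| = 10 × 25 = 250

|ℤ_10 × ℤ_25| = 250


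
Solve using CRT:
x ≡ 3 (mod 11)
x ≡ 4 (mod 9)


m₁ = 11, m₂ = 9, gcd = 1, so CRT applies. M = m₁·m₂ = 99
Let M₁ = M/m₁ = 9, M₂ = M/m₂ = 11
Find y₁ ≡ M₁⁻¹ (mod m₁): 9⁻¹ ≡ 5 (mod 11)
Find y₂ ≡ M₂⁻¹ (mod m₂): 11⁻¹ ≡ 5 (mod 9)
x = a₁·M₁·y₁ + a₂·M₂·y₂ = 3·9·5 + 4·11·5 = 355
Reduce mod 99: x ≡ 58
Check: 58 mod 11 = 3 ✓, 58 mod 9 = 4 ✓

x ≡ 58 (mod 99)


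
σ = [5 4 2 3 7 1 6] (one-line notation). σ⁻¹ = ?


To find σ⁻¹, swap domain and range:
σ(1) = 5 → σ⁻¹(5) = 1
σ(2) = 4 → σ⁻¹(4) = 2
σ(3) = 2 → σ⁻¹(2) = 3
σ(4) = 3 → σ⁻¹(3) = 4
σ(5) = 7 → σ⁻¹(7) = 5
σ(6) = 1 → σ⁻¹(1) = 6
σ(7) = 6 → σ⁻¹(6) = 7

σ⁻¹ = [6 3 4 2 1 7 5]


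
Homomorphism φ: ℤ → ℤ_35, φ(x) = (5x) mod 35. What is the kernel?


Kernel = preimage of identity
ker(φ) = {x ∈ ℤ : 5x ≡ 0 (mod 35)}. gcd(5,35) = 5, so 5x ≡ 0 (mod 35) ⟺ x ≡ 0 (mod 35/5 = 7). Hence ker(φ) = 7ℤ

ker(φ) = 7ℤ


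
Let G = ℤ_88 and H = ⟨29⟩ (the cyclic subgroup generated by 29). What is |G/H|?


|⟨29⟩| = n / gcd(29, 88) = 88 / 1 = 88
H is normal (ℤ_88 is abelian).
|G/H| = |G| / |H| = 88 / 88 = 1

|G/H| = 1


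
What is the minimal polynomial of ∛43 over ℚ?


∛43 satisfies x³ - 43 = 0, irreducible over ℚ (no rational root; 43 is not a perfect cube)

Minimal polynomial: x³ - 43


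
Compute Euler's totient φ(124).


Factor n: 124 = 2^2 × 31
φ(n) = n · ∏(1 - 1/p) over distinct primes p | n
φ(124) = 124 · (1 - 1/2) · (1 - 1/31) = 60

φ(124) = 60


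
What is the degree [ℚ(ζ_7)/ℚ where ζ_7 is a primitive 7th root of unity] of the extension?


[ℚ(ζ_n):ℚ] = deg Φ_n(x) = φ(n). Here φ(7) = 6

[ℚ(ζ_7)/ℚ where ζ_7 is a primitive 7th root of unity] = 6


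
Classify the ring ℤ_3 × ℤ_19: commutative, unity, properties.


Direct product ring; commutative with unity (1,1); but (1,0)·(0,1) = (0,0) gives zero divisors, so not an integral domain
Commutative: Yes
Integral domain: No
Has unity: Yes

ℤ_3 × ℤ_19: Commutative=Yes, Unity=Yes


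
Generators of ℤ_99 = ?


g generates ℤ_n iff gcd(g,n) = 1
Prime factors of 99: 3, 11
Generators are g ∈ {1,...,98} not divisible by any of these primes.
Generators: {1, 2, 4, 5, 7, 8, 10, 13, 14, 16, 17, 19, 20, 23, 25, 26, 28, 29, 31, 32, 34, 35, 37, 38, 40, 41, 43, 46, 47, 49, 50, 52, 53, 56, 58, 59, 61, 62, 64, 65, 67, 68, 70, 71, 73, 74, 76, 79, 80, 82, 83, 85, 86, 89, 91, 92, 94, 95, 97, 98}
Number of generators = φ(99) = 60

Generators of ℤ_99 = {1, 2, 4, 5, 7, 8, 10, 13, 14, 16, 17, 19, 20, 23, 25, 26, 28, 29, 31, 32, 34, 35, 37, 38, 40, 41, 43, 46, 47, 49, 50, 52, 53, 56, 58, 59, 61, 62, 64, 65, 67, 68, 70, 71, 73, 74, 76, 79, 80, 82, 83, 85, 86, 89, 91, 92, 94, 95, 97, 98}


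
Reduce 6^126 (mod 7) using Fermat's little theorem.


Fermat's little theorem: if p is prime and gcd(a,p)=1, then a^(p-1) ≡ 1 (mod p)
p = 7 is prime, gcd(6,7) = 1
Reduce exponent: 126 mod 6 = 0
So 6^126 ≡ 6^0 (mod 7)
6^0 = 1

6^126 ≡ 1 (mod 7)


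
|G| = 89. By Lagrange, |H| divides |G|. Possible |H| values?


Lagrange's theorem: |H| divides |G|
|G| = 89
Divisors of 89: 1, 89

Possible subgroup orders: {1, 89}


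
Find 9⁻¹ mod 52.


Use the extended Euclidean algorithm to write 1 = 9·s + 52·t; then s mod 52 is the inverse.
Euclidean algorithm:
  9 = 0·52 + 9
  52 = 5·9 + 7
  9 = 1·7 + 2
  7 = 3·2 + 1
  2 = 2·1 + 0
gcd(9,52) = 1
Back-substitution gives: 9·(-23) + 52·(4) = 1
So 9⁻¹ ≡ -23 ≡ 29 (mod 52)
Check: 9 × 29 = 261 ≡ 1 (mod 52) ✓

9⁻¹ ≡ 29 (mod 52)


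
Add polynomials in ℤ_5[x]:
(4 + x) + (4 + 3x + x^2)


Add coefficients mod 5:
x^0: 4 + 4 = 3 (mod 5)
x^1: 1 + 3 = 4 (mod 5)
x^2: 0 + 1 = 1 (mod 5)
Result: 3 + 4x + x^2

f + g = 3 + 4x + x^2


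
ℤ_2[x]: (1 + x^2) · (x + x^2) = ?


Expand and collect like terms; reduce coefficients mod 2:
x^0: 1·0 = 0 ≡ 0 (mod 2)
x^1: 1·1 + 0·0 = 1 ≡ 1 (mod 2)
x^2: 1·1 + 0·1 + 1·0 = 1 ≡ 1 (mod 2)
x^3: 0·1 + 1·1 = 1 ≡ 1 (mod 2)
x^4: 1·1 = 1 ≡ 1 (mod 2)
Result: x + x^2 + x^3 + x^4

f · g = x + x^2 + x^3 + x^4


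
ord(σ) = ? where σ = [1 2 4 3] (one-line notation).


Cycle decomposition: (3 4)
Cycle lengths: 2
Order = lcm(2) = 2

ord(σ) = 2


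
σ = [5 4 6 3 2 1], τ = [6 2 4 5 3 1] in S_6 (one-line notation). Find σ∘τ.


σ∘τ: apply τ first, then σ
1 →τ 6 →σ 1
2 →τ 2 →σ 4
3 →τ 4 →σ 3
4 →τ 5 →σ 2
5 →τ 3 →σ 6
6 →τ 1 →σ 5

σ∘τ = [1 4 3 2 6 5]


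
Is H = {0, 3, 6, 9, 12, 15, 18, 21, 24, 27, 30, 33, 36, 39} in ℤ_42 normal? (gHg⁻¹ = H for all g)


H = {0, 3, 6, 9, 12, 15, 18, 21, 24, 27, 30, 33, 36, 39} in ℤ_42
ℤ_42 is abelian; every subgroup of an abelian group is normal

Yes, normal subgroup


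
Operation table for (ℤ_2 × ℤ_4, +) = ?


Elements: {(0,0), (0,1), (0,2), (0,3), (1,0), (1,1), (1,2), (1,3)}
Operation: componentwise addition mod (2, 4)
Entry (a, b) = ((a₁+b₁) mod 2, (a₂+b₂) mod 4)

Cayley table:
      | (0,0) | (0,1) | (0,2) | (0,3) | (1,0) | (1,1) | (1,2) | (1,3)
(0,0) | (0,0) | (0,1) | (0,2) | (0,3) | (1,0) | (1,1) | (1,2) | (1,3)
(0,1) | (0,1) | (0,2) | (0,3) | (0,0) | (1,1) | (1,2) | (1,3) | (1,0)
(0,2) | (0,2) | (0,3) | (0,0) | (0,1) | (1,2) | (1,3) | (1,0) | (1,1)
(0,3) | (0,3) | (0,0) | (0,1) | (0,2) | (1,3) | (1,0) | (1,1) | (1,2)
(1,0) | (1,0) | (1,1) | (1,2) | (1,3) | (0,0) | (0,1) | (0,2) | (0,3)
(1,1) | (1,1) | (1,2) | (1,3) | (1,0) | (0,1) | (0,2) | (0,3) | (0,0)
(1,2) | (1,2) | (1,3) | (1,0) | (1,1) | (0,2) | (0,3) | (0,0) | (0,1)
(1,3) | (1,3) | (1,0) | (1,1) | (1,2) | (0,3) | (0,0) | (0,1) | (0,2)


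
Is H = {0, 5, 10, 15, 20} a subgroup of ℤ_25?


Subgroup test for H = {0, 5, 10, 15, 20} in (ℤ_25, +):
(1) 0 ∈ H? Yes
(2) Closure: for all a,b ∈ H, (a+b) mod 25 ∈ H? Yes
(3) Inverses: for all a ∈ H, -a mod 25 ∈ H? Yes

Yes, H is a subgroup of ℤ_25


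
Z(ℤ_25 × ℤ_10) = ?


Z(G) = {g ∈ G | gx = xg for all x ∈ G}
Direct product of abelian groups is abelian, so Z(G) = G

Z(ℤ_25 × ℤ_10) = ℤ_25 × ℤ_10


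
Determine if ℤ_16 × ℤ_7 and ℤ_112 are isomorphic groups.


Comparing ℤ_16 × ℤ_7 and ℤ_112:
gcd(16,7) = 1, so ℤ_16 × ℤ_7 ≅ ℤ_112 (CRT)

Yes, ℤ_16 × ℤ_7 ≅ ℤ_112


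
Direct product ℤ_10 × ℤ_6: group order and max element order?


|ℤ_10 × ℤ_6| = 10 × 6 = 60
Max element order = lcm(10,6) = 30
Cyclic? No (gcd=2)

|ℤ_10×ℤ_6| = 60, max element order = 30


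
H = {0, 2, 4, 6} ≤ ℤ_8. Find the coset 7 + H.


7 + H = {7 + h (mod 8) : h ∈ H}
7+0=7, 7+2=1, 7+4=3, 7+6=5
7 + H = {1, 3, 5, 7} = 1 + H

7 + H = {1, 3, 5, 7}


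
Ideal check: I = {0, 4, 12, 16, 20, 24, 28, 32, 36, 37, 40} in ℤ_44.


Check ideal conditions for I = {0, 4, 12, 16, 20, 24, 28, 32, 36, 37, 40} in ℤ_44:
(1) I is an additive subgroup? No
(2) For r ∈ ℤ_44 and a ∈ I: r·a ∈ I? No  [counterexample: r=2, a=4, r·a mod 44 = 8 ∉ I]

No, I is not an ideal of ℤ_44


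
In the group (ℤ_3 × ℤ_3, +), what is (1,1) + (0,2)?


Operation: componentwise addition mod (3, 3)
(1,1) + (0,2) = ((a₁+b₁) mod 3, (a₂+b₂) mod 3) with a = (1,1), b = (0,2)

(1,1) + (0,2) = (1,0)


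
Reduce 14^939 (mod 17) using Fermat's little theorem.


Fermat's little theorem: if p is prime and gcd(a,p)=1, then a^(p-1) ≡ 1 (mod p)
p = 17 is prime, gcd(14,17) = 1
Reduce exponent: 939 mod 16 = 11
So 14^939 ≡ 14^11 (mod 17)
14^11 mod 17 = 10

14^939 ≡ 10 (mod 17)


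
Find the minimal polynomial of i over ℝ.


i satisfies x² + 1 = 0, irreducible over ℝ

Minimal polynomial: x² + 1


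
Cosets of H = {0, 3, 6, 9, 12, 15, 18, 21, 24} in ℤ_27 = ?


H = {0, 3, 6, 9, 12, 15, 18, 21, 24}, |H| = 9
Number of cosets = |G|/|H| = 27/9 = 3
0 + H = {0, 3, 6, 9, 12, 15, 18, 21, 24}
1 + H = {1, 4, 7, 10, 13, 16, 19, 22, 25}
2 + H = {2, 5, 8, 11, 14, 17, 20, 23, 26}

Cosets: 0+H={0,3,6,9,12,15,18,21,24}; 1+H={1,4,7,10,13,16,19,22,25}; 2+H={2,5,8,11,14,17,20,23,26}


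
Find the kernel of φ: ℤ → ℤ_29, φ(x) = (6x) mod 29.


Kernel = preimage of identity
ker(φ) = {x ∈ ℤ : 6x ≡ 0 (mod 29)}. gcd(6,29) = 1, so 6x ≡ 0 (mod 29) ⟺ x ≡ 0 (mod 29/1 = 29). Hence ker(φ) = 29ℤ

ker(φ) = 29ℤ


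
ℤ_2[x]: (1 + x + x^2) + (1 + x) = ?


Add coefficients mod 2:
x^0: 1 + 1 = 0 (mod 2)
x^1: 1 + 1 = 0 (mod 2)
x^2: 1 + 0 = 1 (mod 2)
Result: x^2

f + g = x^2


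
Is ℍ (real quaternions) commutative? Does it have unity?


quaternion multiplication is non-commutative (ij = k ≠ ji = -k); has unity 1; a division ring but not an integral domain since integral domains are commutative by convention
Commutative: No
Integral domain: No
Has unity: Yes

ℍ (real quaternions): Commutative=No, Unity=Yes


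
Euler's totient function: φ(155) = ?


Factor n: 155 = 5 × 31
φ(n) = n · ∏(1 - 1/p) over distinct primes p | n
φ(155) = 155 · (1 - 1/5) · (1 - 1/31) = 120

φ(155) = 120


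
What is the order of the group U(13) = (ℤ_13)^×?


U(n) is the group of units mod n; |U(n)| = φ(n)
|U(13)| = φ(13) = 12

|U(13) = (ℤ_13)^×| = 12


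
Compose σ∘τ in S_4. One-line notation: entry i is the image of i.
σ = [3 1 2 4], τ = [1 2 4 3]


σ∘τ: apply τ first, then σ
1 →τ 1 →σ 3
2 →τ 2 →σ 1
3 →τ 4 →σ 4
4 →τ 3 →σ 2

σ∘τ = [3 1 4 2]


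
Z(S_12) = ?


Z(G) = {g ∈ G | gx = xg for all x ∈ G}
S_n is non-abelian for n ≥ 3; Z(S_12) is trivial

Z(S_12) = {e}


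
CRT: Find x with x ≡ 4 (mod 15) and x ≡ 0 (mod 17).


m₁ = 15, m₂ = 17, gcd = 1, so CRT applies. M = m₁·m₂ = 255
Let M₁ = M/m₁ = 17, M₂ = M/m₂ = 15
Find y₁ ≡ M₁⁻¹ (mod m₁): 17⁻¹ ≡ 8 (mod 15)
Find y₂ ≡ M₂⁻¹ (mod m₂): 15⁻¹ ≡ 8 (mod 17)
x = a₁·M₁·y₁ + a₂·M₂·y₂ = 4·17·8 + 0·15·8 = 544
Reduce mod 255: x ≡ 34
Check: 34 mod 15 = 4 ✓, 34 mod 17 = 0 ✓

x ≡ 34 (mod 255)


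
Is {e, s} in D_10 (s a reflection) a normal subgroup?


H = {e, s} in D_10 (s a reflection)
r·s·r⁻¹ = sr⁻² ≠ s for n ≥ 3, so {e, s} is not closed under conjugation

No, not a normal subgroup


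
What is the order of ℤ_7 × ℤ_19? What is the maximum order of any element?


|ℤ_7 × ℤ_19| = 7 × 19 = 133
Max element order = lcm(7,19) = 133
Cyclic? Yes (gcd=1)

|ℤ_7×ℤ_19| = 133, max element order = 133


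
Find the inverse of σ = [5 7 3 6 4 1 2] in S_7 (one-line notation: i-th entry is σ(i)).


To find σ⁻¹, swap domain and range:
σ(1) = 5 → σ⁻¹(5) = 1
σ(2) = 7 → σ⁻¹(7) = 2
σ(3) = 3 → σ⁻¹(3) = 3
σ(4) = 6 → σ⁻¹(6) = 4
σ(5) = 4 → σ⁻¹(4) = 5
σ(6) = 1 → σ⁻¹(1) = 6
σ(7) = 2 → σ⁻¹(2) = 7

σ⁻¹ = [6 7 3 5 1 4 2]


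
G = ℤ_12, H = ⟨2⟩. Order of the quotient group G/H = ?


|⟨2⟩| = n / gcd(2, 12) = 12 / 2 = 6
H is normal (ℤ_12 is abelian).
|G/H| = |G| / |H| = 12 / 6 = 2

|G/H| = 2


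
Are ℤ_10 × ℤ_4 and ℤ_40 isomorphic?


Comparing ℤ_10 × ℤ_4 and ℤ_40:
gcd(10,4) = 2 ≠ 1. Max element order in ℤ_10×ℤ_4 is lcm(10,4) = 20 < 40, so it has no element of order 40

No, ℤ_10 × ℤ_4 ≇ ℤ_40


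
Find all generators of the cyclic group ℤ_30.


g generates ℤ_n iff gcd(g,n) = 1
Prime factors of 30: 2, 3, 5
Generators are g ∈ {1,...,29} not divisible by any of these primes.
Generators: {1, 7, 11, 13, 17, 19, 23, 29}
Number of generators = φ(30) = 8

Generators of ℤ_30 = {1, 7, 11, 13, 17, 19, 23, 29}


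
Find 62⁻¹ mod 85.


Use the extended Euclidean algorithm to write 1 = 62·s + 85·t; then s mod 85 is the inverse.
Euclidean algorithm:
  62 = 0·85 + 62
  85 = 1·62 + 23
  62 = 2·23 + 16
  23 = 1·16 + 7
  16 = 2·7 + 2
  7 = 3·2 + 1
  2 = 2·1 + 0
gcd(62,85) = 1
Back-substitution gives: 62·(-37) + 85·(27) = 1
So 62⁻¹ ≡ -37 ≡ 48 (mod 85)
Check: 62 × 48 = 2976 ≡ 1 (mod 85) ✓

62⁻¹ ≡ 48 (mod 85)


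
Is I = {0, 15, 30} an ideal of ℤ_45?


Check ideal conditions for I = {0, 15, 30} in ℤ_45:
(1) I is an additive subgroup? Yes
(2) For r ∈ ℤ_45 and a ∈ I: r·a ∈ I? Yes

Yes, I is an ideal of ℤ_45


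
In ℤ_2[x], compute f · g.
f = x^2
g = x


Expand and collect like terms; reduce coefficients mod 2:
x^0: 0·0 = 0 ≡ 0 (mod 2)
x^1: 0·1 + 0·0 = 0 ≡ 0 (mod 2)
x^2: 0·1 + 1·0 = 0 ≡ 0 (mod 2)
x^3: 1·1 = 1 ≡ 1 (mod 2)
Result: x^3

f · g = x^3


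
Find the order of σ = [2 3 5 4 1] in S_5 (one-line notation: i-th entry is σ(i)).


Cycle decomposition: (1 2 3 5)
Cycle lengths: 4
Order = lcm(4) = 4

ord(σ) = 4


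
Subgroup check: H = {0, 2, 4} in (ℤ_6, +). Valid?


Subgroup test for H = {0, 2, 4} in (ℤ_6, +):
(1) 0 ∈ H? Yes
(2) Closure: for all a,b ∈ H, (a+b) mod 6 ∈ H? Yes
(3) Inverses: for all a ∈ H, -a mod 6 ∈ H? Yes

Yes, H is a subgroup of ℤ_6


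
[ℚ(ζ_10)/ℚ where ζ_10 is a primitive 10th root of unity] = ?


[ℚ(ζ_n):ℚ] = deg Φ_n(x) = φ(n). Here φ(10) = 4

[ℚ(ζ_10)/ℚ where ζ_10 is a primitive 10th root of unity] = 4


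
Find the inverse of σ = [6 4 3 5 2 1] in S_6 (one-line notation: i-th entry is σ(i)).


To find σ⁻¹, swap domain and range:
σ(1) = 6 → σ⁻¹(6) = 1
σ(2) = 4 → σ⁻¹(4) = 2
σ(3) = 3 → σ⁻¹(3) = 3
σ(4) = 5 → σ⁻¹(5) = 4
σ(5) = 2 → σ⁻¹(2) = 5
σ(6) = 1 → σ⁻¹(1) = 6

σ⁻¹ = [6 5 3 2 4 1]


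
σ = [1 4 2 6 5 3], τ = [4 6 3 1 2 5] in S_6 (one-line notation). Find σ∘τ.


σ∘τ: apply τ first, then σ
1 →τ 4 →σ 6
2 →τ 6 →σ 3
3 →τ 3 →σ 2
4 →τ 1 →σ 1
5 →τ 2 →σ 4
6 →τ 5 →σ 5

σ∘τ = [6 3 2 1 4 5]


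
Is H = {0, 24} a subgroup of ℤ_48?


Subgroup test for H = {0, 24} in (ℤ_48, +):
(1) 0 ∈ H? Yes
(2) Closure: for all a,b ∈ H, (a+b) mod 48 ∈ H? Yes
(3) Inverses: for all a ∈ H, -a mod 48 ∈ H? Yes

Yes, H is a subgroup of ℤ_48


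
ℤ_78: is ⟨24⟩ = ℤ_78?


g generates ℤ_n iff gcd(g, n) = 1
gcd(24, 78) = 6
Since gcd = 6 ≠ 1, ⟨24⟩ has order 13 < 78, so 24 is not a generator.

No, 24 does not generate ℤ_78


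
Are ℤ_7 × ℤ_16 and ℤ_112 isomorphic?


Comparing ℤ_7 × ℤ_16 and ℤ_112:
gcd(7,16) = 1, so ℤ_7 × ℤ_16 ≅ ℤ_112 (CRT)

Yes, ℤ_7 × ℤ_16 ≅ ℤ_112


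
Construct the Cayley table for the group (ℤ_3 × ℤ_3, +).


Elements: {(0,0), (0,1), (0,2), (1,0), (1,1), (1,2), (2,0), (2,1), (2,2)}
Operation: componentwise addition mod (3, 3)
Entry (a, b) = ((a₁+b₁) mod 3, (a₂+b₂) mod 3)

Cayley table:
      | (0,0) | (0,1) | (0,2) | (1,0) | (1,1) | (1,2) | (2,0) | (2,1) | (2,2)
(0,0) | (0,0) | (0,1) | (0,2) | (1,0) | (1,1) | (1,2) | (2,0) | (2,1) | (2,2)
(0,1) | (0,1) | (0,2) | (0,0) | (1,1) | (1,2) | (1,0) | (2,1) | (2,2) | (2,0)
(0,2) | (0,2) | (0,0) | (0,1) | (1,2) | (1,0) | (1,1) | (2,2) | (2,0) | (2,1)
(1,0) | (1,0) | (1,1) | (1,2) | (2,0) | (2,1) | (2,2) | (0,0) | (0,1) | (0,2)
(1,1) | (1,1) | (1,2) | (1,0) | (2,1) | (2,2) | (2,0) | (0,1) | (0,2) | (0,0)
(1,2) | (1,2) | (1,0) | (1,1) | (2,2) | (2,0) | (2,1) | (0,2) | (0,0) | (0,1)
(2,0) | (2,0) | (2,1) | (2,2) | (0,0) | (0,1) | (0,2) | (1,0) | (1,1) | (1,2)
(2,1) | (2,1) | (2,2) | (2,0) | (0,1) | (0,2) | (0,0) | (1,1) | (1,2) | (1,0)
(2,2) | (2,2) | (2,0) | (2,1) | (0,2) | (0,0) | (0,1) | (1,2) | (1,0) | (1,1)


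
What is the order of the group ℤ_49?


ℤ_n has n elements.

|ℤ_49| = 49


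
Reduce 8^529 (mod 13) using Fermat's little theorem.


Fermat's little theorem: if p is prime and gcd(a,p)=1, then a^(p-1) ≡ 1 (mod p)
p = 13 is prime, gcd(8,13) = 1
Reduce exponent: 529 mod 12 = 1
So 8^529 ≡ 8^1 (mod 13)
8^1 mod 13 = 8

8^529 ≡ 8 (mod 13)


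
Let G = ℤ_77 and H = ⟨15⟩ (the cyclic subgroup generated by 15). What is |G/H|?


|⟨15⟩| = n / gcd(15, 77) = 77 / 1 = 77
H is normal (ℤ_77 is abelian).
|G/H| = |G| / |H| = 77 / 77 = 1

|G/H| = 1


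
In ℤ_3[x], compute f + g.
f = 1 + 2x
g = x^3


Add coefficients mod 3:
x^0: 1 + 0 = 1 (mod 3)
x^1: 2 + 0 = 2 (mod 3)
x^2: 0 + 0 = 0 (mod 3)
x^3: 0 + 1 = 1 (mod 3)
Result: 1 + 2x + x^3

f + g = 1 + 2x + x^3


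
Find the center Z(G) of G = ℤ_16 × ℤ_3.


Z(G) = {g ∈ G | gx = xg for all x ∈ G}
Direct product of abelian groups is abelian, so Z(G) = G

Z(ℤ_16 × ℤ_3) = ℤ_16 × ℤ_3


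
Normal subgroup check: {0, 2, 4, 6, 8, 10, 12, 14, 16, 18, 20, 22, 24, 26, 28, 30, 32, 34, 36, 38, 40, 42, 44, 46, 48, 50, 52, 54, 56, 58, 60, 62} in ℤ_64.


H = {0, 2, 4, 6, 8, 10, 12, 14, 16, 18, 20, 22, 24, 26, 28, 30, 32, 34, 36, 38, 40, 42, 44, 46, 48, 50, 52, 54, 56, 58, 60, 62} in ℤ_64
ℤ_64 is abelian; every subgroup of an abelian group is normal

Yes, normal subgroup


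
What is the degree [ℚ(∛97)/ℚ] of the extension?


∛97 has minimal polynomial x³ - 97 (irreducible over ℚ since 97 is not a perfect cube)

[ℚ(∛97)/ℚ] = 3


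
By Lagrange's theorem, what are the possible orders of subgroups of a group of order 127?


Lagrange's theorem: |H| divides |G|
|G| = 127
Divisors of 127: 1, 127

Possible subgroup orders: {1, 127}


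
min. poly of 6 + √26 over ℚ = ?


Let α = 6 + √26. Then α - 6 = √26, so (α - 6)² = 26, giving α² - 12α + 10 = 0. Degree 2 and α ∉ ℚ, so this is the minimal polynomial.

Minimal polynomial: x² - 12x + 10


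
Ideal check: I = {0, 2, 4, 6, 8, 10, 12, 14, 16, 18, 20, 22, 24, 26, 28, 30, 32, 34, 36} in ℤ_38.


Check ideal conditions for I = {0, 2, 4, 6, 8, 10, 12, 14, 16, 18, 20, 22, 24, 26, 28, 30, 32, 34, 36} in ℤ_38:
(1) I is an additive subgroup? Yes
(2) For r ∈ ℤ_38 and a ∈ I: r·a ∈ I? Yes

Yes, I is an ideal of ℤ_38


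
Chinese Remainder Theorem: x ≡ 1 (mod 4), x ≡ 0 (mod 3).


m₁ = 4, m₂ = 3, gcd = 1, so CRT applies. M = m₁·m₂ = 12
Let M₁ = M/m₁ = 3, M₂ = M/m₂ = 4
Find y₁ ≡ M₁⁻¹ (mod m₁): 3⁻¹ ≡ 3 (mod 4)
Find y₂ ≡ M₂⁻¹ (mod m₂): 4⁻¹ ≡ 1 (mod 3)
x = a₁·M₁·y₁ + a₂·M₂·y₂ = 1·3·3 + 0·4·1 = 9
Reduce mod 12: x ≡ 9
Check: 9 mod 4 = 1 ✓, 9 mod 3 = 0 ✓

x ≡ 9 (mod 12)


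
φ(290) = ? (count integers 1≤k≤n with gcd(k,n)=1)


Factor n: 290 = 2 × 5 × 29
φ(n) = n · ∏(1 - 1/p) over distinct primes p | n
φ(290) = 290 · (1 - 1/2) · (1 - 1/5) · (1 - 1/29) = 112

φ(290) = 112


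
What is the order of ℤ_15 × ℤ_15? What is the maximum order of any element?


|ℤ_15 × ℤ_15| = 15 × 15 = 225
Max element order = lcm(15,15) = 15
Cyclic? No (gcd=15)

|ℤ_15×ℤ_15| = 225, max element order = 15


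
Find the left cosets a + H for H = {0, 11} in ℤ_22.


H = {0, 11}, |H| = 2
Number of cosets = |G|/|H| = 22/2 = 11
0 + H = {0, 11}
1 + H = {1, 12}
2 + H = {2, 13}
3 + H = {3, 14}
4 + H = {4, 15}
5 + H = {5, 16}
6 + H = {6, 17}
7 + H = {7, 18}
8 + H = {8, 19}
9 + H = {9, 20}
10 + H = {10, 21}

Cosets: 0+H={0,11}; 1+H={1,12}; 2+H={2,13}; 3+H={3,14}; 4+H={4,15}; 5+H={5,16}; 6+H={6,17}; 7+H={7,18}; 8+H={8,19}; 9+H={9,20}; 10+H={10,21}


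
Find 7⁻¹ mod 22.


Use the extended Euclidean algorithm to write 1 = 7·s + 22·t; then s mod 22 is the inverse.
Euclidean algorithm:
  7 = 0·22 + 7
  22 = 3·7 + 1
  7 = 7·1 + 0
gcd(7,22) = 1
Back-substitution gives: 7·(-3) + 22·(1) = 1
So 7⁻¹ ≡ -3 ≡ 19 (mod 22)
Check: 7 × 19 = 133 ≡ 1 (mod 22) ✓

7⁻¹ ≡ 19 (mod 22)


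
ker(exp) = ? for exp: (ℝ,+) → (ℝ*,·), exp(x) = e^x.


Kernel = preimage of identity
ker(exp) = {x ∈ ℝ | e^x = 1} = {0}

ker(exp) = {0}


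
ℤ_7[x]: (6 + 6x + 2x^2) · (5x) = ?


Expand and collect like terms; reduce coefficients mod 7:
x^0: 6·0 = 0 ≡ 0 (mod 7)
x^1: 6·5 + 6·0 = 30 ≡ 2 (mod 7)
x^2: 6·5 + 2·0 = 30 ≡ 2 (mod 7)
x^3: 2·5 = 10 ≡ 3 (mod 7)
Result: 2x + 2x^2 + 3x^3

f · g = 2x + 2x^2 + 3x^3


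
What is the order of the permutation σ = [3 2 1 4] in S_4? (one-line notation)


Cycle decomposition: (1 3)
Cycle lengths: 2
Order = lcm(2) = 2

ord(σ) = 2


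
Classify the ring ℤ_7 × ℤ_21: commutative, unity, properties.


Direct product ring; commutative with unity (1,1); but (1,0)·(0,1) = (0,0) gives zero divisors, so not an integral domain
Commutative: Yes
Integral domain: No
Has unity: Yes

ℤ_7 × ℤ_21: Commutative=Yes, Unity=Yes


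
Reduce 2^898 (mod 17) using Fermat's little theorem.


Fermat's little theorem: if p is prime and gcd(a,p)=1, then a^(p-1) ≡ 1 (mod p)
p = 17 is prime, gcd(2,17) = 1
Reduce exponent: 898 mod 16 = 2
So 2^898 ≡ 2^2 (mod 17)
2^2 mod 17 = 4

2^898 ≡ 4 (mod 17)


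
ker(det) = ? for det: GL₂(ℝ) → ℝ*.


Kernel = preimage of identity
ker(det) = {A | det(A) = 1} = SL₂(ℝ)

ker(det) = SL₂(ℝ)


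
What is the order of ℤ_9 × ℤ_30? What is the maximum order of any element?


|ℤ_9 × ℤ_30| = 9 × 30 = 270
Max element order = lcm(9,30) = 90
Cyclic? No (gcd=3)

|ℤ_9×ℤ_30| = 270, max element order = 90


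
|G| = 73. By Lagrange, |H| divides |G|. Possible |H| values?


Lagrange's theorem: |H| divides |G|
|G| = 73
Divisors of 73: 1, 73

Possible subgroup orders: {1, 73}


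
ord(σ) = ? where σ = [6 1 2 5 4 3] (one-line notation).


Cycle decomposition: (1 6 3 2) (4 5)
Cycle lengths: 4, 2
Order = lcm(4, 2) = 4

ord(σ) = 4


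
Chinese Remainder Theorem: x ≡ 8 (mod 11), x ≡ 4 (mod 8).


m₁ = 11, m₂ = 8, gcd = 1, so CRT applies. M = m₁·m₂ = 88
Let M₁ = M/m₁ = 8, M₂ = M/m₂ = 11
Find y₁ ≡ M₁⁻¹ (mod m₁): 8⁻¹ ≡ 7 (mod 11)
Find y₂ ≡ M₂⁻¹ (mod m₂): 11⁻¹ ≡ 3 (mod 8)
x = a₁·M₁·y₁ + a₂·M₂·y₂ = 8·8·7 + 4·11·3 = 580
Reduce mod 88: x ≡ 52
Check: 52 mod 11 = 8 ✓, 52 mod 8 = 4 ✓

x ≡ 52 (mod 88)


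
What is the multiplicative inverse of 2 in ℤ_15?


Use the extended Euclidean algorithm to write 1 = 2·s + 15·t; then s mod 15 is the inverse.
Euclidean algorithm:
  2 = 0·15 + 2
  15 = 7·2 + 1
  2 = 2·1 + 0
gcd(2,15) = 1
Back-substitution gives: 2·(-7) + 15·(1) = 1
So 2⁻¹ ≡ -7 ≡ 8 (mod 15)
Check: 2 × 8 = 16 ≡ 1 (mod 15) ✓

2⁻¹ ≡ 8 (mod 15)


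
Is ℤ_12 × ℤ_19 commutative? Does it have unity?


Direct product ring; commutative with unity (1,1); but (1,0)·(0,1) = (0,0) gives zero divisors, so not an integral domain
Commutative: Yes
Integral domain: No
Has unity: Yes

ℤ_12 × ℤ_19: Commutative=Yes, Unity=Yes


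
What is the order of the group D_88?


|D_n| = 2n (n rotations and n reflections)
|D_88| = 2×88 = 176

|D_88| = 176


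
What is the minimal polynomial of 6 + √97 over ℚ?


Let α = 6 + √97. Then α - 6 = √97, so (α - 6)² = 97, giving α² - 12α - 61 = 0. Degree 2 and α ∉ ℚ, so this is the minimal polynomial.

Minimal polynomial: x² - 12x - 61


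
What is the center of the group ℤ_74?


Z(G) = {g ∈ G | gx = xg for all x ∈ G}
ℤ_74 is abelian, so Z(G) = G

Z(ℤ_74) = ℤ_74


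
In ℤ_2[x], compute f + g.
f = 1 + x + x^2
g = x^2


Add coefficients mod 2:
x^0: 1 + 0 = 1 (mod 2)
x^1: 1 + 0 = 1 (mod 2)
x^2: 1 + 1 = 0 (mod 2)
Result: 1 + x

f + g = 1 + x


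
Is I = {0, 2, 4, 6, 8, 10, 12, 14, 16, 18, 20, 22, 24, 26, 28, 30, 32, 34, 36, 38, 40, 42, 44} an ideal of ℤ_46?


Check ideal conditions for I = {0, 2, 4, 6, 8, 10, 12, 14, 16, 18, 20, 22, 24, 26, 28, 30, 32, 34, 36, 38, 40, 42, 44} in ℤ_46:
(1) I is an additive subgroup? Yes
(2) For r ∈ ℤ_46 and a ∈ I: r·a ∈ I? Yes

Yes, I is an ideal of ℤ_46


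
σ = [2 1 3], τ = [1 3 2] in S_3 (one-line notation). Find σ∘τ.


σ∘τ: apply τ first, then σ
1 →τ 1 →σ 2
2 →τ 3 →σ 3
3 →τ 2 →σ 1

σ∘τ = [2 3 1]


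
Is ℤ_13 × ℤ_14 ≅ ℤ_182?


Comparing ℤ_13 × ℤ_14 and ℤ_182:
gcd(13,14) = 1, so ℤ_13 × ℤ_14 ≅ ℤ_182 (CRT)

Yes, ℤ_13 × ℤ_14 ≅ ℤ_182


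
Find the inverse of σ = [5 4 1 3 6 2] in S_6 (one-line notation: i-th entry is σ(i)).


To find σ⁻¹, swap domain and range:
σ(1) = 5 → σ⁻¹(5) = 1
σ(2) = 4 → σ⁻¹(4) = 2
σ(3) = 1 → σ⁻¹(1) = 3
σ(4) = 3 → σ⁻¹(3) = 4
σ(5) = 6 → σ⁻¹(6) = 5
σ(6) = 2 → σ⁻¹(2) = 6

σ⁻¹ = [3 6 4 2 1 5]


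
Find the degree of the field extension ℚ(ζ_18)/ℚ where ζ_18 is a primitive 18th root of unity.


[ℚ(ζ_n):ℚ] = deg Φ_n(x) = φ(n). Here φ(18) = 6

[ℚ(ζ_18)/ℚ where ζ_18 is a primitive 18th root of unity] = 6


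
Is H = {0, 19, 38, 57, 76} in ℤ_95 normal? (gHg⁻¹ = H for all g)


H = {0, 19, 38, 57, 76} in ℤ_95
ℤ_95 is abelian; every subgroup of an abelian group is normal

Yes, normal subgroup


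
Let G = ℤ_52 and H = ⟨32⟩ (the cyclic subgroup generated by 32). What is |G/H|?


|⟨32⟩| = n / gcd(32, 52) = 52 / 4 = 13
H is normal (ℤ_52 is abelian).
|G/H| = |G| / |H| = 52 / 13 = 4

|G/H| = 4


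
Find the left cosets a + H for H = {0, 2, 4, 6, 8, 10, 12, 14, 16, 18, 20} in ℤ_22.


H = {0, 2, 4, 6, 8, 10, 12, 14, 16, 18, 20}, |H| = 11
Number of cosets = |G|/|H| = 22/11 = 2
0 + H = {0, 2, 4, 6, 8, 10, 12, 14, 16, 18, 20}
1 + H = {1, 3, 5, 7, 9, 11, 13, 15, 17, 19, 21}

Cosets: 0+H={0,2,4,6,8,10,12,14,16,18,20}; 1+H={1,3,5,7,9,11,13,15,17,19,21}


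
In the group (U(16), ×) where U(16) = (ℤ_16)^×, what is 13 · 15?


Operation: multiplication mod 16
13 · 15 = (a × b) mod 16 with a = 13, b = 15

13 · 15 = 3


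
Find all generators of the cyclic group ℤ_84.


g generates ℤ_n iff gcd(g,n) = 1
Prime factors of 84: 2, 3, 7
Generators are g ∈ {1,...,83} not divisible by any of these primes.
Generators: {1, 5, 11, 13, 17, 19, 23, 25, 29, 31, 37, 41, 43, 47, 53, 55, 59, 61, 65, 67, 71, 73, 79, 83}
Number of generators = φ(84) = 24

Generators of ℤ_84 = {1, 5, 11, 13, 17, 19, 23, 25, 29, 31, 37, 41, 43, 47, 53, 55, 59, 61, 65, 67, 71, 73, 79, 83}


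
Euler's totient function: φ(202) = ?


Factor n: 202 = 2 × 101
φ(n) = n · ∏(1 - 1/p) over distinct primes p | n
φ(202) = 202 · (1 - 1/2) · (1 - 1/101) = 100

φ(202) = 100


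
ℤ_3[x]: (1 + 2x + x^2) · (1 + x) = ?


Expand and collect like terms; reduce coefficients mod 3:
x^0: 1·1 = 1 ≡ 1 (mod 3)
x^1: 1·1 + 2·1 = 3 ≡ 0 (mod 3)
x^2: 2·1 + 1·1 = 3 ≡ 0 (mod 3)
x^3: 1·1 = 1 ≡ 1 (mod 3)
Result: 1 + x^3

f · g = 1 + x^3


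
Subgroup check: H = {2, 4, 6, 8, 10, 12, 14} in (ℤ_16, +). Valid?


Subgroup test for H = {2, 4, 6, 8, 10, 12, 14} in (ℤ_16, +):
(1) 0 ∈ H? No
(2) Closure: for all a,b ∈ H, (a+b) mod 16 ∈ H? No  [counterexample: 2 + 14 = 0 ∉ H]
(3) Inverses: for all a ∈ H, -a mod 16 ∈ H? Yes

No, H is not a subgroup of ℤ_16


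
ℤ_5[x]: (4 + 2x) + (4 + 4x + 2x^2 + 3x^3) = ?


Add coefficients mod 5:
x^0: 4 + 4 = 3 (mod 5)
x^1: 2 + 4 = 1 (mod 5)
x^2: 0 + 2 = 2 (mod 5)
x^3: 0 + 3 = 3 (mod 5)
Result: 3 + x + 2x^2 + 3x^3

f + g = 3 + x + 2x^2 + 3x^3


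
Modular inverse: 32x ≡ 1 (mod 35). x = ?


Use the extended Euclidean algorithm to write 1 = 32·s + 35·t; then s mod 35 is the inverse.
Euclidean algorithm:
  32 = 0·35 + 32
  35 = 1·32 + 3
  32 = 10·3 + 2
  3 = 1·2 + 1
  2 = 2·1 + 0
gcd(32,35) = 1
Back-substitution gives: 32·(-12) + 35·(11) = 1
So 32⁻¹ ≡ -12 ≡ 23 (mod 35)
Check: 32 × 23 = 736 ≡ 1 (mod 35) ✓

32⁻¹ ≡ 23 (mod 35)


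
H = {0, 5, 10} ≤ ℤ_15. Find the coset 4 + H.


4 + H = {4 + h (mod 15) : h ∈ H}
4+0=4, 4+5=9, 4+10=14

4 + H = {4, 9, 14}


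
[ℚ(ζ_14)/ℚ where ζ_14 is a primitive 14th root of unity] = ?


[ℚ(ζ_n):ℚ] = deg Φ_n(x) = φ(n). Here φ(14) = 6

[ℚ(ζ_14)/ℚ where ζ_14 is a primitive 14th root of unity] = 6


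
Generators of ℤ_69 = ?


g generates ℤ_n iff gcd(g,n) = 1
Prime factors of 69: 3, 23
Generators are g ∈ {1,...,68} not divisible by any of these primes.
Generators: {1, 2, 4, 5, 7, 8, 10, 11, 13, 14, 16, 17, 19, 20, 22, 25, 26, 28, 29, 31, 32, 34, 35, 37, 38, 40, 41, 43, 44, 47, 49, 50, 52, 53, 55, 56, 58, 59, 61, 62, 64, 65, 67, 68}
Number of generators = φ(69) = 44

Generators of ℤ_69 = {1, 2, 4, 5, 7, 8, 10, 11, 13, 14, 16, 17, 19, 20, 22, 25, 26, 28, 29, 31, 32, 34, 35, 37, 38, 40, 41, 43, 44, 47, 49, 50, 52, 53, 55, 56, 58, 59, 61, 62, 64, 65, 67, 68}


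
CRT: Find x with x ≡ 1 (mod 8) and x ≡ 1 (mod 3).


m₁ = 8, m₂ = 3, gcd = 1, so CRT applies. M = m₁·m₂ = 24
Let M₁ = M/m₁ = 3, M₂ = M/m₂ = 8
Find y₁ ≡ M₁⁻¹ (mod m₁): 3⁻¹ ≡ 3 (mod 8)
Find y₂ ≡ M₂⁻¹ (mod m₂): 8⁻¹ ≡ 2 (mod 3)
x = a₁·M₁·y₁ + a₂·M₂·y₂ = 1·3·3 + 1·8·2 = 25
Reduce mod 24: x ≡ 1
Check: 1 mod 8 = 1 ✓, 1 mod 3 = 1 ✓

x ≡ 1 (mod 24)


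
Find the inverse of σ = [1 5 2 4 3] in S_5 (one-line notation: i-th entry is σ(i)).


To find σ⁻¹, swap domain and range:
σ(1) = 1 → σ⁻¹(1) = 1
σ(2) = 5 → σ⁻¹(5) = 2
σ(3) = 2 → σ⁻¹(2) = 3
σ(4) = 4 → σ⁻¹(4) = 4
σ(5) = 3 → σ⁻¹(3) = 5

σ⁻¹ = [1 3 5 4 2]


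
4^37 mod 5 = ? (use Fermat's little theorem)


Fermat's little theorem: if p is prime and gcd(a,p)=1, then a^(p-1) ≡ 1 (mod p)
p = 5 is prime, gcd(4,5) = 1
Reduce exponent: 37 mod 4 = 1
So 4^37 ≡ 4^1 (mod 5)
4^1 mod 5 = 4

4^37 ≡ 4 (mod 5)


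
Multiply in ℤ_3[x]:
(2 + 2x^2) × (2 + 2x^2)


Expand and collect like terms; reduce coefficients mod 3:
x^0: 2·2 = 4 ≡ 1 (mod 3)
x^1: 2·0 + 0·2 = 0 ≡ 0 (mod 3)
x^2: 2·2 + 0·0 + 2·2 = 8 ≡ 2 (mod 3)
x^3: 0·2 + 2·0 = 0 ≡ 0 (mod 3)
x^4: 2·2 = 4 ≡ 1 (mod 3)
Result: 1 + 2x^2 + x^4

f · g = 1 + 2x^2 + x^4


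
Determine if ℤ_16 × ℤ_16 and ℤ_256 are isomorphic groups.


Comparing ℤ_16 × ℤ_16 and ℤ_256:
gcd(16,16) = 16 ≠ 1. Max element order in ℤ_16×ℤ_16 is lcm(16,16) = 16 < 256, so it has no element of order 256

No, ℤ_16 × ℤ_16 ≇ ℤ_256


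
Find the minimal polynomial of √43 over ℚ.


√43 satisfies x² - 43 = 0, irreducible over ℚ since 43 is squarefree

Minimal polynomial: x² - 43


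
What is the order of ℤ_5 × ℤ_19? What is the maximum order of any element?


|ℤ_5 × ℤ_19| = 5 × 19 = 95
Max element order = lcm(5,19) = 95
Cyclic? Yes (gcd=1)

|ℤ_5×ℤ_19| = 95, max element order = 95


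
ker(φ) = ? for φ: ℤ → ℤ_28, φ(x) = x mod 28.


Kernel = preimage of identity
ker(φ) = {x ∈ ℤ : x ≡ 0 (mod 28)} = 28ℤ = {0, ±28, ±56, ...}

ker(φ) = 28ℤ


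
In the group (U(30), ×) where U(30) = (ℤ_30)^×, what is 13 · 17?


Operation: multiplication mod 30
13 · 17 = (a × b) mod 30 with a = 13, b = 17

13 · 17 = 11


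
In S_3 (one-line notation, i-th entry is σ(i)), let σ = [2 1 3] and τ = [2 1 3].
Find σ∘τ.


σ∘τ: apply τ first, then σ
1 →τ 2 →σ 1
2 →τ 1 →σ 2
3 →τ 3 →σ 3

σ∘τ = [1 2 3]


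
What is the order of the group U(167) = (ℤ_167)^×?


U(n) is the group of units mod n; |U(n)| = φ(n)
|U(167)| = φ(167) = 166

|U(167) = (ℤ_167)^×| = 166


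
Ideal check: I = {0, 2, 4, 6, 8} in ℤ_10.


Check ideal conditions for I = {0, 2, 4, 6, 8} in ℤ_10:
(1) I is an additive subgroup? Yes
(2) For r ∈ ℤ_10 and a ∈ I: r·a ∈ I? Yes

Yes, I is an ideal of ℤ_10


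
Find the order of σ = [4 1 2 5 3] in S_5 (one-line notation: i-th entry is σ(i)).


Cycle decomposition: (1 4 5 3 2)
Cycle lengths: 5
Order = lcm(5) = 5

ord(σ) = 5


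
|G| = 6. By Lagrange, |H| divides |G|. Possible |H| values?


Lagrange's theorem: |H| divides |G|
|G| = 6
Divisors of 6: 1, 2, 3, 6

Possible subgroup orders: {1, 2, 3, 6}


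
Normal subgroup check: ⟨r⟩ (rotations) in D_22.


H = ⟨r⟩ (rotations) in D_22
The rotation subgroup ⟨r⟩ has index 2 in D_22, so it is normal

Yes, normal subgroup


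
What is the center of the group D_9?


Z(G) = {g ∈ G | gx = xg for all x ∈ G}
For odd n, Z(D_n) = {e}: no nontrivial rotation commutes with all reflections

Z(D_9) = {e}


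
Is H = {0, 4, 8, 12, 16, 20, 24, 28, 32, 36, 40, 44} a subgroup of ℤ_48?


Subgroup test for H = {0, 4, 8, 12, 16, 20, 24, 28, 32, 36, 40, 44} in (ℤ_48, +):
(1) 0 ∈ H? Yes
(2) Closure: for all a,b ∈ H, (a+b) mod 48 ∈ H? Yes
(3) Inverses: for all a ∈ H, -a mod 48 ∈ H? Yes

Yes, H is a subgroup of ℤ_48


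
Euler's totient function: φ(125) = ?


Factor n: 125 = 5^3
φ(n) = n · ∏(1 - 1/p) over distinct primes p | n
φ(125) = 125 · (1 - 1/5) = 100

φ(125) = 100


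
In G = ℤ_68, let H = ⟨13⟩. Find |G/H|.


|⟨13⟩| = n / gcd(13, 68) = 68 / 1 = 68
H is normal (ℤ_68 is abelian).
|G/H| = |G| / |H| = 68 / 68 = 1

|G/H| = 1


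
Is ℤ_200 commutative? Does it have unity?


ℤ_200 is a commutative ring with unity 1; 200 = 2×100 is composite, so 2·100 ≡ 0 gives zero divisors (not an integral domain)
Commutative: Yes
Integral domain: No
Has unity: Yes

ℤ_200: Commutative=Yes, Unity=Yes


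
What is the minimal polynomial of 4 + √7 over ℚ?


Let α = 4 + √7. Then α - 4 = √7, so (α - 4)² = 7, giving α² - 8α + 9 = 0. Degree 2 and α ∉ ℚ, so this is the minimal polynomial.

Minimal polynomial: x² - 8x + 9


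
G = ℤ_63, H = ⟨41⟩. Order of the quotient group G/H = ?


|⟨41⟩| = n / gcd(41, 63) = 63 / 1 = 63
H is normal (ℤ_63 is abelian).
|G/H| = |G| / |H| = 63 / 63 = 1

|G/H| = 1


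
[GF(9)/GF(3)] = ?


GF(9) = GF(3^2), so the extension degree is 2

[GF(9)/GF(3)] = 2


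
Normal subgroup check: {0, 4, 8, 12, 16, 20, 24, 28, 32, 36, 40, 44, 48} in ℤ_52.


H = {0, 4, 8, 12, 16, 20, 24, 28, 32, 36, 40, 44, 48} in ℤ_52
ℤ_52 is abelian; every subgroup of an abelian group is normal

Yes, normal subgroup


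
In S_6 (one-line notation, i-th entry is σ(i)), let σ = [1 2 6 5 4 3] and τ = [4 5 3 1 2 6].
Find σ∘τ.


σ∘τ: apply τ first, then σ
1 →τ 4 →σ 5
2 →τ 5 →σ 4
3 →τ 3 →σ 6
4 →τ 1 →σ 1
5 →τ 2 →σ 2
6 →τ 6 →σ 3

σ∘τ = [5 4 6 1 2 3]


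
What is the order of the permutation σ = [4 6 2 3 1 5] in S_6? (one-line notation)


Cycle decomposition: (1 4 3 2 6 5)
Cycle lengths: 6
Order = lcm(6) = 6

ord(σ) = 6


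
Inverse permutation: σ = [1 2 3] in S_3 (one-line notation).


To find σ⁻¹, swap domain and range:
σ(1) = 1 → σ⁻¹(1) = 1
σ(2) = 2 → σ⁻¹(2) = 2
σ(3) = 3 → σ⁻¹(3) = 3

σ⁻¹ = [1 2 3]


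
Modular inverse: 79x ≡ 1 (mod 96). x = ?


Use the extended Euclidean algorithm to write 1 = 79·s + 96·t; then s mod 96 is the inverse.
Euclidean algorithm:
  79 = 0·96 + 79
  96 = 1·79 + 17
  79 = 4·17 + 11
  17 = 1·11 + 6
  11 = 1·6 + 5
  6 = 1·5 + 1
  5 = 5·1 + 0
gcd(79,96) = 1
Back-substitution gives: 79·(-17) + 96·(14) = 1
So 79⁻¹ ≡ -17 ≡ 79 (mod 96)
Check: 79 × 79 = 6241 ≡ 1 (mod 96) ✓

79⁻¹ ≡ 79 (mod 96)


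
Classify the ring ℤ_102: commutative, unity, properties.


ℤ_102 is a commutative ring with unity 1; 102 = 2×51 is composite, so 2·51 ≡ 0 gives zero divisors (not an integral domain)
Commutative: Yes
Integral domain: No
Has unity: Yes

ℤ_102: Commutative=Yes, Unity=Yes


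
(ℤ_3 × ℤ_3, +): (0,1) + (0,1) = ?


Operation: componentwise addition mod (3, 3)
(0,1) + (0,1) = ((a₁+b₁) mod 3, (a₂+b₂) mod 3) with a = (0,1), b = (0,1)

(0,1) + (0,1) = (0,2)


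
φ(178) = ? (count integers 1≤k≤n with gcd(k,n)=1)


Factor n: 178 = 2 × 89
φ(n) = n · ∏(1 - 1/p) over distinct primes p | n
φ(178) = 178 · (1 - 1/2) · (1 - 1/89) = 88

φ(178) = 88


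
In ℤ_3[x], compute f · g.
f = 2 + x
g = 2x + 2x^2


Expand and collect like terms; reduce coefficients mod 3:
x^0: 2·0 = 0 ≡ 0 (mod 3)
x^1: 2·2 + 1·0 = 4 ≡ 1 (mod 3)
x^2: 2·2 + 1·2 = 6 ≡ 0 (mod 3)
x^3: 1·2 = 2 ≡ 2 (mod 3)
Result: x + 2x^3

f · g = x + 2x^3


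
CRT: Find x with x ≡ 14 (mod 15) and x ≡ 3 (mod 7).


m₁ = 15, m₂ = 7, gcd = 1, so CRT applies. M = m₁·m₂ = 105
Let M₁ = M/m₁ = 7, M₂ = M/m₂ = 15
Find y₁ ≡ M₁⁻¹ (mod m₁): 7⁻¹ ≡ 13 (mod 15)
Find y₂ ≡ M₂⁻¹ (mod m₂): 15⁻¹ ≡ 1 (mod 7)
x = a₁·M₁·y₁ + a₂·M₂·y₂ = 14·7·13 + 3·15·1 = 1319
Reduce mod 105: x ≡ 59
Check: 59 mod 15 = 14 ✓, 59 mod 7 = 3 ✓

x ≡ 59 (mod 105)


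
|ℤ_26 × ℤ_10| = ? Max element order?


|ℤ_26 × ℤ_10| = 26 × 10 = 260
Max element order = lcm(26,10) = 130
Cyclic? No (gcd=2)

|ℤ_26×ℤ_10| = 260, max element order = 130


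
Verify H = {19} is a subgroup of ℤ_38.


Subgroup test for H = {19} in (ℤ_38, +):
(1) 0 ∈ H? No
(2) Closure: for all a,b ∈ H, (a+b) mod 38 ∈ H? No  [counterexample: 19 + 19 = 0 ∉ H]
(3) Inverses: for all a ∈ H, -a mod 38 ∈ H? Yes

No, H is not a subgroup of ℤ_38


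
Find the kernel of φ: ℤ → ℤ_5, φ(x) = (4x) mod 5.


Kernel = preimage of identity
ker(φ) = {x ∈ ℤ : 4x ≡ 0 (mod 5)}. gcd(4,5) = 1, so 4x ≡ 0 (mod 5) ⟺ x ≡ 0 (mod 5/1 = 5). Hence ker(φ) = 5ℤ

ker(φ) = 5ℤ


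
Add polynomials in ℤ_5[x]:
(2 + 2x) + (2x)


Add coefficients mod 5:
x^0: 2 + 0 = 2 (mod 5)
x^1: 2 + 2 = 4 (mod 5)
Result: 2 + 4x

f + g = 2 + 4x


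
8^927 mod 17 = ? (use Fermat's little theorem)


Fermat's little theorem: if p is prime and gcd(a,p)=1, then a^(p-1) ≡ 1 (mod p)
p = 17 is prime, gcd(8,17) = 1
Reduce exponent: 927 mod 16 = 15
So 8^927 ≡ 8^15 (mod 17)
8^15 mod 17 = 15

8^927 ≡ 15 (mod 17)


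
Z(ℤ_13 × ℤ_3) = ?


Z(G) = {g ∈ G | gx = xg for all x ∈ G}
Direct product of abelian groups is abelian, so Z(G) = G

Z(ℤ_13 × ℤ_3) = ℤ_13 × ℤ_3


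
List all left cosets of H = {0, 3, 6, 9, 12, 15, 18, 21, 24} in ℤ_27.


H = {0, 3, 6, 9, 12, 15, 18, 21, 24}, |H| = 9
Number of cosets = |G|/|H| = 27/9 = 3
0 + H = {0, 3, 6, 9, 12, 15, 18, 21, 24}
1 + H = {1, 4, 7, 10, 13, 16, 19, 22, 25}
2 + H = {2, 5, 8, 11, 14, 17, 20, 23, 26}

Cosets: 0+H={0,3,6,9,12,15,18,21,24}; 1+H={1,4,7,10,13,16,19,22,25}; 2+H={2,5,8,11,14,17,20,23,26}


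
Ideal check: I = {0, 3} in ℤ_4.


Check ideal conditions for I = {0, 3} in ℤ_4:
(1) I is an additive subgroup? No
(2) For r ∈ ℤ_4 and a ∈ I: r·a ∈ I? No  [counterexample: r=2, a=3, r·a mod 4 = 2 ∉ I]

No, I is not an ideal of ℤ_4


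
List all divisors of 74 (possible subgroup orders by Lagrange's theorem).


Lagrange's theorem: |H| divides |G|
|G| = 74
Divisors of 74: 1, 2, 37, 74

Possible subgroup orders: {1, 2, 37, 74}


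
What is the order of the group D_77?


|D_n| = 2n (n rotations and n reflections)
|D_77| = 2×77 = 154

|D_77| = 154


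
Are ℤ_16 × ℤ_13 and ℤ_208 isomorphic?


Comparing ℤ_16 × ℤ_13 and ℤ_208:
gcd(16,13) = 1, so ℤ_16 × ℤ_13 ≅ ℤ_208 (CRT)

Yes, ℤ_16 × ℤ_13 ≅ ℤ_208
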